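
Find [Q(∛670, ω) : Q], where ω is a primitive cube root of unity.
[Q(∛670, ω) : Q] = 6

[Q(∛670):Q] = 3 (min poly x^3 - 670, irreducible since 670 is not a perfect cube). [Q(ω):Q] = 2 (min poly x^2 + x + 1). Since Q(∛670) ⊂ R and ω ∉ R, we have ω ∉ Q(∛670), so x^2 + x + 1 remains irreducible over Q(∛670) and [Q(∛670, ω) : Q(∛670)] = 2. By the tower law, [Q(∛670, ω) : Q] = 3 · 2 = 6. (In fact Q(∛670, ω) is the splitting field of x^3 - 670 over Q.)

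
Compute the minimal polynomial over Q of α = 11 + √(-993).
m_α(x) = x^2 - 22x + 1114

From α - 11 = √(-993), squaring gives (α - 11)^2 = -993, i.e. α^2 - 22α + 121 = -993, so α^2 - 22α + 1114 = 0. The discriminant of x^2 - 22x + 1114 is (-22)^2 - 4·(1114) = 484 - 4456 = -3972, and 4·(-993) is not a perfect square in Q since -993 is squarefree and ≠ 1. Hence x^2 - 22x + 1114 is irreducible over Q and is the minimal polynomial of α.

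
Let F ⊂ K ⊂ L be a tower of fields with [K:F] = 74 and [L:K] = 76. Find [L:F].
[L:F] = 5624

The tower law says that for any tower of field extensions F ⊂ K ⊂ L with finite degrees, [L:F] = [L:K] · [K:F]. Here this gives [L:F] = 76 · 74 = 5624.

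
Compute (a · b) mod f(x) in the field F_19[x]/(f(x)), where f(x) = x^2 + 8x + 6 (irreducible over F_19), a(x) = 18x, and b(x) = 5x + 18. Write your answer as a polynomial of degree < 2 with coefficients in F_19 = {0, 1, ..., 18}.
a · b ≡ 3x + 11 (mod f(x))

Multiply in F_19[x]: a(x)·b(x) = (18x)·(5x + 18) = 14x^2 + x. This has degree ≥ 2, so divide by f(x) over F_19: 14x^2 + x = (14)·(x^2 + 8x + 6) + (3x + 11). Hence a·b ≡ 3x + 11 (mod f). (F_19[x]/(f) is a field with 19^2 = 361 elements since f is irreducible of degree 2.)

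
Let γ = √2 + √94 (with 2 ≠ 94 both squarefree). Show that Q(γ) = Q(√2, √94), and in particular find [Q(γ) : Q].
[Q(γ) : Q] = 4 (equivalently, Q(γ) = Q(√2, √94))

Obviously Q(γ) ⊆ Q(√2, √94), and [Q(√2, √94):Q] = 4 (since 2, 94 are distinct squarefree integers > 1 with 188 not a perfect square). To show equality we compute the minimal polynomial of γ. From γ = √2 + √94: γ^2 = 2 + 2√(188) + 94 = 96 + 2√(188), so γ^2 - 96 = 2√(188); squaring, (γ^2 - 96)^2 = 4·188, i.e. γ^4 - 192γ^2 + 9216 - 752 = 0, i.e. γ^4 - 192γ^2 + 8464 = 0. So γ is a root of x^4 - 192x^2 + 8464. This polynomial is irreducible over Q: it has no rational root (each ±√2 ± √94 is irrational), and any factorization into two quadratics over Q would force √(188) ∈ Q (pairing opposite roots) or √2, √94 ∈ Q (other pairings), all impossible. Hence [Q(γ):Q] = 4 = [Q(√2, √94):Q], so Q(γ) = Q(√2, √94).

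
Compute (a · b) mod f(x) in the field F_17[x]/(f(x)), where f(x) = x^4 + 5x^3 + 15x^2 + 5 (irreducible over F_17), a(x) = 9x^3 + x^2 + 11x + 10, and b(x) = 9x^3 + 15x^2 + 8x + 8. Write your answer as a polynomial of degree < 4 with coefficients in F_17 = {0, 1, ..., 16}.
a · b ≡ 14x^3 + 2x^2 + 11x + 9 (mod f(x))

Multiply in F_17[x]: a(x)·b(x) = (9x^3 + x^2 + 11x + 10)·(9x^3 + 15x^2 + 8x + 8) = 13x^6 + 8x^5 + 16x^4 + 12x^3 + 8x^2 + 15x + 12. This has degree ≥ 4, so divide by f(x) over F_17: 13x^6 + 8x^5 + 16x^4 + 12x^3 + 8x^2 + 15x + 12 = (13x^2 + 11x + 4)·(x^4 + 5x^3 + 15x^2 + 5) + (14x^3 + 2x^2 + 11x + 9). Hence a·b ≡ 14x^3 + 2x^2 + 11x + 9 (mod f). (F_17[x]/(f) is a field with 17^4 = 83521 elements since f is irreducible of degree 4.)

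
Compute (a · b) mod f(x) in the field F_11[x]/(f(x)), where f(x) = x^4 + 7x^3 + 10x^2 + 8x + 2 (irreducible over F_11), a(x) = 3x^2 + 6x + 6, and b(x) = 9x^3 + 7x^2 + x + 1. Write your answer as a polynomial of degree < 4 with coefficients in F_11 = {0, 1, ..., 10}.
a · b ≡ 7x^2 + x + 3 (mod f(x))

Multiply in F_11[x]: a(x)·b(x) = (3x^2 + 6x + 6)·(9x^3 + 7x^2 + x + 1) = 5x^5 + 9x^4 + 7x^2 + x + 6. This has degree ≥ 4, so divide by f(x) over F_11: 5x^5 + 9x^4 + 7x^2 + x + 6 = (5x + 7)·(x^4 + 7x^3 + 10x^2 + 8x + 2) + (7x^2 + x + 3). Hence a·b ≡ 7x^2 + x + 3 (mod f). (F_11[x]/(f) is a field with 11^4 = 14641 elements since f is irreducible of degree 4.)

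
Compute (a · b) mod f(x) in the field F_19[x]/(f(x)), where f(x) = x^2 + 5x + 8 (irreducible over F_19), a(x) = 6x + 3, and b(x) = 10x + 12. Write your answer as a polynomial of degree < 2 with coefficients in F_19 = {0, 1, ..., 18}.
a · b ≡ 11x + 12 (mod f(x))

Multiply in F_19[x]: a(x)·b(x) = (6x + 3)·(10x + 12) = 3x^2 + 7x + 17. This has degree ≥ 2, so divide by f(x) over F_19: 3x^2 + 7x + 17 = (3)·(x^2 + 5x + 8) + (11x + 12). Hence a·b ≡ 11x + 12 (mod f). (F_19[x]/(f) is a field with 19^2 = 361 elements since f is irreducible of degree 2.)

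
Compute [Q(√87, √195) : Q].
[Q(√87, √195) : Q] = 4

[Q(√87):Q] = 2 (min poly x^2 - 87, irreducible since 87 is squarefree > 1). For the top step, suppose √195 ∈ Q(√87), say √195 = c + d√87 with c, d ∈ Q. Squaring: 195 = c^2 + 87d^2 + 2cd√87. Since √87 ∉ Q this forces 2cd = 0. If d = 0 then √195 = c ∈ Q, contradicting 195 squarefree > 1. If c = 0 then 195 = 87d^2, so 87·195 = (87d)^2 is a perfect square in Q — but 87·195 = 16965 is not a perfect square (since 87 and 195 are distinct squarefree integers). Contradiction. Hence √195 ∉ Q(√87), so x^2 - 195 stays irreducible over Q(√87) and [Q(√87, √195) : Q(√87)] = 2. By the tower law, [Q(√87, √195) : Q] = 2 · 2 = 4.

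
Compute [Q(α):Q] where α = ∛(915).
[Q(α):Q] = 3

The minimal polynomial of α is x^3 - 915, irreducible over Q since 915 is not a perfect cube (so x^3 - 915 has no rational root). Hence [Q(α):Q] = deg(m_α) = 3.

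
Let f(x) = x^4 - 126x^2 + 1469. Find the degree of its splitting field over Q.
[K : Q] = 4

Solving the quadratic in x^2: x^2 = (126 ± √(126^2 - 4·1469))/2 = (126 ± √10000)/2 = (126 ± 100)/2, giving x^2 = 113 or x^2 = 13. So f(x) = (x^2 - 113)(x^2 - 13) and the roots of f are ±√113, ±√13. Hence the splitting field is K = Q(√113, √13). Since 113 and 13 are distinct squarefree integers > 1, their product 1469 is not a perfect square, so √13 ∉ Q(√113). By the tower law [K:Q] = [Q(√113,√13):Q(√113)] · [Q(√113):Q] = 2 · 2 = 4.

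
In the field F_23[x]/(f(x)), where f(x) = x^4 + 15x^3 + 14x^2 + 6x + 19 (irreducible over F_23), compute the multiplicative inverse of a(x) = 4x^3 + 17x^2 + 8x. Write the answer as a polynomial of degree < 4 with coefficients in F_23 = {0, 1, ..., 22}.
a(x)^(-1) ≡ 16x^3 + 14x^2 + 18x + 10 (mod f(x))

Since f is irreducible over F_23, F_23[x]/(f) is a field and a(x) ≠ 0 has an inverse. Apply the extended Euclidean algorithm to f(x) and a(x) in F_23[x]: f(x) = (6x + 7)·a(x) + (8x^2 + 19x + 19);  a(x) = (12x + 11)·(8x^2 + 19x + 19) + (8x + 21);  (8x^2 + 19x + 19) = (x + 17)·(8x + 21) + (7). The last nonzero remainder is the constant 7 = gcd(f, a) in F_23. Back-substituting through the division chain expresses 7 = s(x)·a(x) + t(x)·f(x) with s(x) ≡ 20x^3 + 6x^2 + 11x + 1 (mod f), so (20x^3 + 6x^2 + 11x + 1)·a(x) ≡ 7 (mod f). Multiplying by 7^(-1) ≡ 10 in F_23 gives a(x)^(-1) ≡ 10·(20x^3 + 6x^2 + 11x + 1) ≡ 16x^3 + 14x^2 + 18x + 10 (mod f). Check: (4x^3 + 17x^2 + 8x)·(16x^3 + 14x^2 + 18x + 10) = 18x^6 + 6x^5 + x^4 + 21x^3 + 15x^2 + 11x ≡ 1 (mod x^4 + 15x^3 + 14x^2 + 6x + 19).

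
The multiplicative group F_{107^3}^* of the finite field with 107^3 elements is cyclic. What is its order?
|F_{107^3}^*| = 1225042

F_{107^3} has 107^3 = 1225043 elements; its multiplicative group consists of all nonzero elements, so |F_{107^3}^*| = 1225043 - 1 = 1225042. (It is cyclic since any finite subgroup of the multiplicative group of a field is cyclic.)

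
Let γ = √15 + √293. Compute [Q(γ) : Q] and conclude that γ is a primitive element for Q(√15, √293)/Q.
[Q(γ) : Q] = 4 (equivalently, Q(γ) = Q(√15, √293))

Obviously Q(γ) ⊆ Q(√15, √293), and [Q(√15, √293):Q] = 4 (since 15, 293 are distinct squarefree integers > 1 with 4395 not a perfect square). To show equality we compute the minimal polynomial of γ. From γ = √15 + √293: γ^2 = 15 + 2√(4395) + 293 = 308 + 2√(4395), so γ^2 - 308 = 2√(4395); squaring, (γ^2 - 308)^2 = 4·4395, i.e. γ^4 - 616γ^2 + 94864 - 17580 = 0, i.e. γ^4 - 616γ^2 + 77284 = 0. So γ is a root of x^4 - 616x^2 + 77284. This polynomial is irreducible over Q: it has no rational root (each ±√15 ± √293 is irrational), and any factorization into two quadratics over Q would force √(4395) ∈ Q (pairing opposite roots) or √15, √293 ∈ Q (other pairings), all impossible. Hence [Q(γ):Q] = 4 = [Q(√15, √293):Q], so Q(γ) = Q(√15, √293).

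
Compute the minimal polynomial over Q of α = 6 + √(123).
m_α(x) = x^2 - 12x - 87

From α - 6 = √(123), squaring gives (α - 6)^2 = 123, i.e. α^2 - 12α + 36 = 123, so α^2 - 12α - 87 = 0. The discriminant of x^2 - 12x - 87 is (-12)^2 - 4·(-87) = 144 + 348 = 492, and 4·(123) is not a perfect square in Q since 123 is squarefree and ≠ 1. Hence x^2 - 12x - 87 is irreducible over Q and is the minimal polynomial of α.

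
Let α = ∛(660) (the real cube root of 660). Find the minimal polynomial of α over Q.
m_α(x) = x^3 - 660

α satisfies α^3 = 660, so x^3 - 660 annihilates α. By the rational root test, a rational root p/q (in lowest terms) of x^3 - 660 would satisfy p^3 = 660 q^3, forcing q = 1 and p^3 = 660; but 660 is not a perfect cube, contradiction. A monic cubic over Q with no rational root is irreducible (any nontrivial factorization would include a linear factor). Hence x^3 - 660 is the minimal polynomial of α, and in particular [Q(α):Q] = 3.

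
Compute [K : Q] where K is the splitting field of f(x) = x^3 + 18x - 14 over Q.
[K : Q] = 6

By the rational root test, any rational root of the monic integer polynomial f(x) = x^3 + 18x - 14 must be an integer dividing the constant term -14, i.e. one of ±{1, 2, 7, 14}. Evaluating: f(1) = 5, f(-1) = -33, f(2) = 30, f(-2) = -58, f(7) = 455, f(-7) = -483, f(14) = 2982, f(-14) = -3010; none is 0, so f has no rational root and is therefore irreducible over Q (a cubic with no linear factor over a field is irreducible). For an irreducible cubic, the Galois group is A_3 or S_3 according as the discriminant disc(f) = -4a^3 - 27b^2 = -4·(18)^3 - 27·(-14)^2 = -28620 is or is not a square in Q. Here disc(f) = -28620 is not a perfect square in Q, so the Galois group of f over Q is not contained in A_3 and must be all of S_3. The splitting field has degree |S_3| = 6 over Q, so [K : Q] = 6.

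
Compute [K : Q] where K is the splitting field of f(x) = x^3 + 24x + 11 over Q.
[K : Q] = 6

By the rational root test, any rational root of the monic integer polynomial f(x) = x^3 + 24x + 11 must be an integer dividing the constant term 11, i.e. one of ±{1, 11}. Evaluating: f(1) = 36, f(-1) = -14, f(11) = 1606, f(-11) = -1584; none is 0, so f has no rational root and is therefore irreducible over Q (a cubic with no linear factor over a field is irreducible). For an irreducible cubic, the Galois group is A_3 or S_3 according as the discriminant disc(f) = -4a^3 - 27b^2 = -4·(24)^3 - 27·(11)^2 = -58563 is or is not a square in Q. Here disc(f) = -58563 is not a perfect square in Q, so the Galois group of f over Q is not contained in A_3 and must be all of S_3. The splitting field has degree |S_3| = 6 over Q, so [K : Q] = 6.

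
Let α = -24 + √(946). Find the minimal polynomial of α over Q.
m_α(x) = x^2 + 48x - 370

From α + 24 = √(946), squaring gives (α + 24)^2 = 946, i.e. α^2 + 48α + 576 = 946, so α^2 + 48α - 370 = 0. The discriminant of x^2 + 48x - 370 is (48)^2 - 4·(-370) = 2304 + 1480 = 3784, and 4·(946) is not a perfect square in Q since 946 is squarefree and ≠ 1. Hence x^2 + 48x - 370 is irreducible over Q and is the minimal polynomial of α.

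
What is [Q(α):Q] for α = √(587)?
[Q(α):Q] = 2

[Q(α):Q] equals the degree of the minimal polynomial of α. Here α^2 = 587 and x^2 - 587 is irreducible (d = 587 is squarefree, ≠ 1, hence not a square), so deg(m_α) = 2. Thus [Q(α):Q] = 2.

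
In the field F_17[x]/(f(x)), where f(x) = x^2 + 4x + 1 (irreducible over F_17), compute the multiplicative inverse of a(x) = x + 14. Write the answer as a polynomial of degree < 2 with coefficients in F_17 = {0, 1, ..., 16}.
a(x)^(-1) ≡ 10x + 2 (mod f(x))

Since f is irreducible over F_17, F_17[x]/(f) is a field and a(x) ≠ 0 has an inverse. Apply the extended Euclidean algorithm to f(x) and a(x) in F_17[x]: f(x) = (x + 7)·a(x) + (5). The last nonzero remainder is the constant 5 = gcd(f, a) in F_17. Back-substituting through the division chain expresses 5 = s(x)·a(x) + t(x)·f(x) with s(x) ≡ 16x + 10 (mod f), so (16x + 10)·a(x) ≡ 5 (mod f). Multiplying by 5^(-1) ≡ 7 in F_17 gives a(x)^(-1) ≡ 7·(16x + 10) ≡ 10x + 2 (mod f). Check: (x + 14)·(10x + 2) = 10x^2 + 6x + 11 ≡ 1 (mod x^2 + 4x + 1).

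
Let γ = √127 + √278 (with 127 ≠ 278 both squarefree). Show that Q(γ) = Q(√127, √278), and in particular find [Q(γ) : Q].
[Q(γ) : Q] = 4 (equivalently, Q(γ) = Q(√127, √278))

Obviously Q(γ) ⊆ Q(√127, √278), and [Q(√127, √278):Q] = 4 (since 127, 278 are distinct squarefree integers > 1 with 35306 not a perfect square). To show equality we compute the minimal polynomial of γ. From γ = √127 + √278: γ^2 = 127 + 2√(35306) + 278 = 405 + 2√(35306), so γ^2 - 405 = 2√(35306); squaring, (γ^2 - 405)^2 = 4·35306, i.e. γ^4 - 810γ^2 + 164025 - 141224 = 0, i.e. γ^4 - 810γ^2 + 22801 = 0. So γ is a root of x^4 - 810x^2 + 22801. This polynomial is irreducible over Q: it has no rational root (each ±√127 ± √278 is irrational), and any factorization into two quadratics over Q would force √(35306) ∈ Q (pairing opposite roots) or √127, √278 ∈ Q (other pairings), all impossible. Hence [Q(γ):Q] = 4 = [Q(√127, √278):Q], so Q(γ) = Q(√127, √278).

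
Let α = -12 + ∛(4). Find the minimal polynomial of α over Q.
m_α(x) = x^3 + 36x^2 + 432x + 1724

Set β = α + 12 = ∛(4), so β^3 = 4. Then (α + 12)^3 - 4 = 0, i.e. α is a root of g(x) = (x + 12)^3 - 4 = x^3 + 36x^2 + 432x + 1724. Since g(x) = h(x + 12) where h(x) = x^3 - 4, and h is irreducible over Q (because 4 is not a perfect cube, so h has no rational root, and a monic cubic with no rational root is irreducible), g is also irreducible (irreducibility is preserved under the substitution x → x + 12). Hence m_α(x) = x^3 + 36x^2 + 432x + 1724.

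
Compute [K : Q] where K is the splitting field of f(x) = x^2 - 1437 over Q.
[K : Q] = 2

f(x) = x^2 - 1437 factors as (x - √1437)(x + √1437). The splitting field is K = Q(√1437). Since 1437 is squarefree and > 1, it is not a perfect square, so x^2 - 1437 is irreducible over Q and [Q(√1437) : Q] = 2. Hence [K : Q] = 2.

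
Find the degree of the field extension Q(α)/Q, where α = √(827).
[Q(α):Q] = 2

[Q(α):Q] equals the degree of the minimal polynomial of α. Here α^2 = 827 and x^2 - 827 is irreducible (d = 827 is squarefree, ≠ 1, hence not a square), so deg(m_α) = 2. Thus [Q(α):Q] = 2.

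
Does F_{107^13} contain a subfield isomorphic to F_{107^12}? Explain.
No: F_{107^12} is not a subfield of F_{107^13}

F_{p^m} embeds in F_{p^n} iff m | n. Here 12 ∤ 13 (since 13 = 1·12 + 1 with remainder 1 ≠ 0), so F_{107^12} is not a subfield of F_{107^13}. Equivalently: if it were, the tower law would give 12 = [F_{107^12}:F_107] dividing [F_{107^13}:F_107] = 13, contradiction.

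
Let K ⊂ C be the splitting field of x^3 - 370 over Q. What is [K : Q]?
[K : Q] = 6

The roots of x^3 - 370 are ∛370, ω∛370, ω^2∛370 where ω = e^(2πi/3) is a primitive cube root of unity, so K = Q(∛370, ω). Now [Q(∛370):Q] = 3 (since 370 is not a perfect cube, x^3 - 370 is irreducible) and [Q(ω):Q] = 2. Both 2 and 3 divide [K:Q], and [K:Q] ≤ 3·2 = 6, so [K:Q] = 6. (Equivalently: Q(∛370) ⊂ R but ω ∉ R, so [K : Q(∛370)] = 2.)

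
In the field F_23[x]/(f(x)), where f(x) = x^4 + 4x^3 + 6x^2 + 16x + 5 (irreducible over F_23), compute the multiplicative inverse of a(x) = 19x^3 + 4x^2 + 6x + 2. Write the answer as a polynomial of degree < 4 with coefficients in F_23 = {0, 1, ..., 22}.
a(x)^(-1) ≡ 13x^3 + 5x^2 + 12x + 12 (mod f(x))

Since f is irreducible over F_23, F_23[x]/(f) is a field and a(x) ≠ 0 has an inverse. Apply the extended Euclidean algorithm to f(x) and a(x) in F_23[x]: f(x) = (17x + 16)·a(x) + (x^2 + x + 19);  a(x) = (19x + 8)·(x^2 + x + 19) + (5x + 11);  (x^2 + x + 19) = (14x + 20)·(5x + 11) + (6). The last nonzero remainder is the constant 6 = gcd(f, a) in F_23. Back-substituting through the division chain expresses 6 = s(x)·a(x) + t(x)·f(x) with s(x) ≡ 9x^3 + 7x^2 + 3x + 3 (mod f), so (9x^3 + 7x^2 + 3x + 3)·a(x) ≡ 6 (mod f). Multiplying by 6^(-1) ≡ 4 in F_23 gives a(x)^(-1) ≡ 4·(9x^3 + 7x^2 + 3x + 3) ≡ 13x^3 + 5x^2 + 12x + 12 (mod f). Check: (19x^3 + 4x^2 + 6x + 2)·(13x^3 + 5x^2 + 12x + 12) = 17x^6 + 9x^5 + 4x^4 + 10x^3 + 15x^2 + 4x + 1 ≡ 1 (mod x^4 + 4x^3 + 6x^2 + 16x + 5).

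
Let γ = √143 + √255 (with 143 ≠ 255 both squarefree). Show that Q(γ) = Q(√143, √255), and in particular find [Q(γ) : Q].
[Q(γ) : Q] = 4 (equivalently, Q(γ) = Q(√143, √255))

Obviously Q(γ) ⊆ Q(√143, √255), and [Q(√143, √255):Q] = 4 (since 143, 255 are distinct squarefree integers > 1 with 36465 not a perfect square). To show equality we compute the minimal polynomial of γ. From γ = √143 + √255: γ^2 = 143 + 2√(36465) + 255 = 398 + 2√(36465), so γ^2 - 398 = 2√(36465); squaring, (γ^2 - 398)^2 = 4·36465, i.e. γ^4 - 796γ^2 + 158404 - 145860 = 0, i.e. γ^4 - 796γ^2 + 12544 = 0. So γ is a root of x^4 - 796x^2 + 12544. This polynomial is irreducible over Q: it has no rational root (each ±√143 ± √255 is irrational), and any factorization into two quadratics over Q would force √(36465) ∈ Q (pairing opposite roots) or √143, √255 ∈ Q (other pairings), all impossible. Hence [Q(γ):Q] = 4 = [Q(√143, √255):Q], so Q(γ) = Q(√143, √255).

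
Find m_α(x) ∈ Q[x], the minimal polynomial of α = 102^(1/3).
m_α(x) = x^3 - 102

α satisfies α^3 = 102, so x^3 - 102 annihilates α. By the rational root test, a rational root p/q (in lowest terms) of x^3 - 102 would satisfy p^3 = 102 q^3, forcing q = 1 and p^3 = 102; but 102 is not a perfect cube, contradiction. A monic cubic over Q with no rational root is irreducible (any nontrivial factorization would include a linear factor). Hence x^3 - 102 is the minimal polynomial of α, and in particular [Q(α):Q] = 3.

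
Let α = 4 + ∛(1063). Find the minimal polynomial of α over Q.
m_α(x) = x^3 - 12x^2 + 48x - 1127

Set β = α - 4 = ∛(1063), so β^3 = 1063. Then (α - 4)^3 - 1063 = 0, i.e. α is a root of g(x) = (x - 4)^3 - 1063 = x^3 - 12x^2 + 48x - 1127. Since g(x) = h(x - 4) where h(x) = x^3 - 1063, and h is irreducible over Q (because 1063 is not a perfect cube, so h has no rational root, and a monic cubic with no rational root is irreducible), g is also irreducible (irreducibility is preserved under the substitution x → x - 4). Hence m_α(x) = x^3 - 12x^2 + 48x - 1127.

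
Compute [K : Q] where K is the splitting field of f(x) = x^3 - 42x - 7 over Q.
[K : Q] = 6

By the rational root test, any rational root of the monic integer polynomial f(x) = x^3 - 42x - 7 must be an integer dividing the constant term -7, i.e. one of ±{1, 7}. Evaluating: f(1) = -48, f(-1) = 34, f(7) = 42, f(-7) = -56; none is 0, so f has no rational root and is therefore irreducible over Q (a cubic with no linear factor over a field is irreducible). For an irreducible cubic, the Galois group is A_3 or S_3 according as the discriminant disc(f) = -4a^3 - 27b^2 = -4·(-42)^3 - 27·(-7)^2 = 295029 is or is not a square in Q. Here disc(f) = 295029 is not a perfect square in Q, so the Galois group of f over Q is not contained in A_3 and must be all of S_3. The splitting field has degree |S_3| = 6 over Q, so [K : Q] = 6.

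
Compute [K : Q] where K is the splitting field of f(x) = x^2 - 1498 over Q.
[K : Q] = 2

f(x) = x^2 - 1498 factors as (x - √1498)(x + √1498). The splitting field is K = Q(√1498). Since 1498 is squarefree and > 1, it is not a perfect square, so x^2 - 1498 is irreducible over Q and [Q(√1498) : Q] = 2. Hence [K : Q] = 2.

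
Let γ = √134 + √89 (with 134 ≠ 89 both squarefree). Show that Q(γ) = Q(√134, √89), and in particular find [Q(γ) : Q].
[Q(γ) : Q] = 4 (equivalently, Q(γ) = Q(√134, √89))

Obviously Q(γ) ⊆ Q(√134, √89), and [Q(√134, √89):Q] = 4 (since 134, 89 are distinct squarefree integers > 1 with 11926 not a perfect square). To show equality we compute the minimal polynomial of γ. From γ = √134 + √89: γ^2 = 134 + 2√(11926) + 89 = 223 + 2√(11926), so γ^2 - 223 = 2√(11926); squaring, (γ^2 - 223)^2 = 4·11926, i.e. γ^4 - 446γ^2 + 49729 - 47704 = 0, i.e. γ^4 - 446γ^2 + 2025 = 0. So γ is a root of x^4 - 446x^2 + 2025. This polynomial is irreducible over Q: it has no rational root (each ±√134 ± √89 is irrational), and any factorization into two quadratics over Q would force √(11926) ∈ Q (pairing opposite roots) or √134, √89 ∈ Q (other pairings), all impossible. Hence [Q(γ):Q] = 4 = [Q(√134, √89):Q], so Q(γ) = Q(√134, √89).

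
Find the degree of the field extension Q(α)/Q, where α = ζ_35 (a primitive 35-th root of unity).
[Q(α):Q] = 24

The minimal polynomial of ζ_35 over Q is the 35-th cyclotomic polynomial Φ_35(x), which is irreducible over Q and has degree φ(35) = 24. Hence [Q(α):Q] = φ(35) = 24.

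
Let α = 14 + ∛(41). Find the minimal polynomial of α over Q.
m_α(x) = x^3 - 42x^2 + 588x - 2785

Set β = α - 14 = ∛(41), so β^3 = 41. Then (α - 14)^3 - 41 = 0, i.e. α is a root of g(x) = (x - 14)^3 - 41 = x^3 - 42x^2 + 588x - 2785. Since g(x) = h(x - 14) where h(x) = x^3 - 41, and h is irreducible over Q (because 41 is not a perfect cube, so h has no rational root, and a monic cubic with no rational root is irreducible), g is also irreducible (irreducibility is preserved under the substitution x → x - 14). Hence m_α(x) = x^3 - 42x^2 + 588x - 2785.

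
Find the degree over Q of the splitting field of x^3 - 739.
[K : Q] = 6

The roots of x^3 - 739 are ∛739, ω∛739, ω^2∛739 where ω = e^(2πi/3) is a primitive cube root of unity, so K = Q(∛739, ω). Now [Q(∛739):Q] = 3 (since 739 is not a perfect cube, x^3 - 739 is irreducible) and [Q(ω):Q] = 2. Both 2 and 3 divide [K:Q], and [K:Q] ≤ 3·2 = 6, so [K:Q] = 6. (Equivalently: Q(∛739) ⊂ R but ω ∉ R, so [K : Q(∛739)] = 2.)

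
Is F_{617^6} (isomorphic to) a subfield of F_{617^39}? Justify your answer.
No: F_{617^6} is not a subfield of F_{617^39}

F_{p^m} embeds in F_{p^n} iff m | n. Here 6 ∤ 39 (since 39 = 6·6 + 3 with remainder 3 ≠ 0), so F_{617^6} is not a subfield of F_{617^39}. Equivalently: if it were, the tower law would give 6 = [F_{617^6}:F_617] dividing [F_{617^39}:F_617] = 39, contradiction.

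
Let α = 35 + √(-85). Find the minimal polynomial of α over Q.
m_α(x) = x^2 - 70x + 1310

From α - 35 = √(-85), squaring gives (α - 35)^2 = -85, i.e. α^2 - 70α + 1225 = -85, so α^2 - 70α + 1310 = 0. The discriminant of x^2 - 70x + 1310 is (-70)^2 - 4·(1310) = 4900 - 5240 = -340, and 4·(-85) is not a perfect square in Q since -85 is squarefree and ≠ 1. Hence x^2 - 70x + 1310 is irreducible over Q and is the minimal polynomial of α.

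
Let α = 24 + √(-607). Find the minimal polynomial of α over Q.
m_α(x) = x^2 - 48x + 1183

From α - 24 = √(-607), squaring gives (α - 24)^2 = -607, i.e. α^2 - 48α + 576 = -607, so α^2 - 48α + 1183 = 0. The discriminant of x^2 - 48x + 1183 is (-48)^2 - 4·(1183) = 2304 - 4732 = -2428, and 4·(-607) is not a perfect square in Q since -607 is squarefree and ≠ 1. Hence x^2 - 48x + 1183 is irreducible over Q and is the minimal polynomial of α.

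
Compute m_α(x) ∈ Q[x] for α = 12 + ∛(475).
m_α(x) = x^3 - 36x^2 + 432x - 2203

Set β = α - 12 = ∛(475), so β^3 = 475. Then (α - 12)^3 - 475 = 0, i.e. α is a root of g(x) = (x - 12)^3 - 475 = x^3 - 36x^2 + 432x - 2203. Since g(x) = h(x - 12) where h(x) = x^3 - 475, and h is irreducible over Q (because 475 is not a perfect cube, so h has no rational root, and a monic cubic with no rational root is irreducible), g is also irreducible (irreducibility is preserved under the substitution x → x - 12). Hence m_α(x) = x^3 - 36x^2 + 432x - 2203.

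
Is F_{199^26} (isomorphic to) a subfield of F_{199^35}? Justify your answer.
No: F_{199^26} is not a subfield of F_{199^35}

F_{p^m} embeds in F_{p^n} iff m | n. Here 26 ∤ 35 (since 35 = 1·26 + 9 with remainder 9 ≠ 0), so F_{199^26} is not a subfield of F_{199^35}. Equivalently: if it were, the tower law would give 26 = [F_{199^26}:F_199] dividing [F_{199^35}:F_199] = 35, contradiction.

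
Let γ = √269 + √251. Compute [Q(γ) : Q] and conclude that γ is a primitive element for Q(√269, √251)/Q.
[Q(γ) : Q] = 4 (equivalently, Q(γ) = Q(√269, √251))

Obviously Q(γ) ⊆ Q(√269, √251), and [Q(√269, √251):Q] = 4 (since 269, 251 are distinct squarefree integers > 1 with 67519 not a perfect square). To show equality we compute the minimal polynomial of γ. From γ = √269 + √251: γ^2 = 269 + 2√(67519) + 251 = 520 + 2√(67519), so γ^2 - 520 = 2√(67519); squaring, (γ^2 - 520)^2 = 4·67519, i.e. γ^4 - 1040γ^2 + 270400 - 270076 = 0, i.e. γ^4 - 1040γ^2 + 324 = 0. So γ is a root of x^4 - 1040x^2 + 324. This polynomial is irreducible over Q: it has no rational root (each ±√269 ± √251 is irrational), and any factorization into two quadratics over Q would force √(67519) ∈ Q (pairing opposite roots) or √269, √251 ∈ Q (other pairings), all impossible. Hence [Q(γ):Q] = 4 = [Q(√269, √251):Q], so Q(γ) = Q(√269, √251).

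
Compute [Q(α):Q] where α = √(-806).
[Q(α):Q] = 2

[Q(α):Q] equals the degree of the minimal polynomial of α. Here α^2 = -806 and x^2 + 806 is irreducible (d = -806 is squarefree, ≠ 1, hence not a square), so deg(m_α) = 2. Thus [Q(α):Q] = 2.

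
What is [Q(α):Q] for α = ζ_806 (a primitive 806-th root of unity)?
[Q(α):Q] = 360

The minimal polynomial of ζ_806 over Q is the 806-th cyclotomic polynomial Φ_806(x), which is irreducible over Q and has degree φ(806) = 360. Hence [Q(α):Q] = φ(806) = 360.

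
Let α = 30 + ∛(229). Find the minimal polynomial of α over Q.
m_α(x) = x^3 - 90x^2 + 2700x - 27229

Set β = α - 30 = ∛(229), so β^3 = 229. Then (α - 30)^3 - 229 = 0, i.e. α is a root of g(x) = (x - 30)^3 - 229 = x^3 - 90x^2 + 2700x - 27229. Since g(x) = h(x - 30) where h(x) = x^3 - 229, and h is irreducible over Q (because 229 is not a perfect cube, so h has no rational root, and a monic cubic with no rational root is irreducible), g is also irreducible (irreducibility is preserved under the substitution x → x - 30). Hence m_α(x) = x^3 - 90x^2 + 2700x - 27229.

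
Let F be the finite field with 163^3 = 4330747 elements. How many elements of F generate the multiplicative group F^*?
There are φ(4330746) = 1154736 primitive elements

F_q^* is cyclic of order q - 1 = 4330746. A cyclic group of order m has exactly φ(m) generators. Here m = 4330746 = 2 · 3^5 · 7 · 19 · 67, so the number of primitive elements is φ(4330746) = 1154736.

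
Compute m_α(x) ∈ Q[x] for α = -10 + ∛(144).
m_α(x) = x^3 + 30x^2 + 300x + 856

Set β = α + 10 = ∛(144), so β^3 = 144. Then (α + 10)^3 - 144 = 0, i.e. α is a root of g(x) = (x + 10)^3 - 144 = x^3 + 30x^2 + 300x + 856. Since g(x) = h(x + 10) where h(x) = x^3 - 144, and h is irreducible over Q (because 144 is not a perfect cube, so h has no rational root, and a monic cubic with no rational root is irreducible), g is also irreducible (irreducibility is preserved under the substitution x → x + 10). Hence m_α(x) = x^3 + 30x^2 + 300x + 856.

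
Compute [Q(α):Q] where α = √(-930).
[Q(α):Q] = 2

[Q(α):Q] equals the degree of the minimal polynomial of α. Here α^2 = -930 and x^2 + 930 is irreducible (d = -930 is squarefree, ≠ 1, hence not a square), so deg(m_α) = 2. Thus [Q(α):Q] = 2.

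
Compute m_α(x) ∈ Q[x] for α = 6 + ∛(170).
m_α(x) = x^3 - 18x^2 + 108x - 386

Set β = α - 6 = ∛(170), so β^3 = 170. Then (α - 6)^3 - 170 = 0, i.e. α is a root of g(x) = (x - 6)^3 - 170 = x^3 - 18x^2 + 108x - 386. Since g(x) = h(x - 6) where h(x) = x^3 - 170, and h is irreducible over Q (because 170 is not a perfect cube, so h has no rational root, and a monic cubic with no rational root is irreducible), g is also irreducible (irreducibility is preserved under the substitution x → x - 6). Hence m_α(x) = x^3 - 18x^2 + 108x - 386.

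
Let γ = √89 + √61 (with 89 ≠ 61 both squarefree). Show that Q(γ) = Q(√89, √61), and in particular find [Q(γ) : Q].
[Q(γ) : Q] = 4 (equivalently, Q(γ) = Q(√89, √61))

Obviously Q(γ) ⊆ Q(√89, √61), and [Q(√89, √61):Q] = 4 (since 89, 61 are distinct squarefree integers > 1 with 5429 not a perfect square). To show equality we compute the minimal polynomial of γ. From γ = √89 + √61: γ^2 = 89 + 2√(5429) + 61 = 150 + 2√(5429), so γ^2 - 150 = 2√(5429); squaring, (γ^2 - 150)^2 = 4·5429, i.e. γ^4 - 300γ^2 + 22500 - 21716 = 0, i.e. γ^4 - 300γ^2 + 784 = 0. So γ is a root of x^4 - 300x^2 + 784. This polynomial is irreducible over Q: it has no rational root (each ±√89 ± √61 is irrational), and any factorization into two quadratics over Q would force √(5429) ∈ Q (pairing opposite roots) or √89, √61 ∈ Q (other pairings), all impossible. Hence [Q(γ):Q] = 4 = [Q(√89, √61):Q], so Q(γ) = Q(√89, √61).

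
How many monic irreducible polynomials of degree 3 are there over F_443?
There are 28979288 monic irreducible polynomials of degree 3 over F_443

Each element of F_{443^3} that lies in no proper subfield is a root of exactly one monic irreducible of degree 3 over F_443, and each such polynomial has 3 distinct roots in F_{443^3}. By Möbius inversion the count is N_443(3) = (1/3) Σ_{d|3} μ(3/d) · 443^d = (1/3)(μ(3)·443^1 + μ(1)·443^3) = 86937864/3 = 28979288.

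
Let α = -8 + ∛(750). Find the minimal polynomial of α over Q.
m_α(x) = x^3 + 24x^2 + 192x - 238

Set β = α + 8 = ∛(750), so β^3 = 750. Then (α + 8)^3 - 750 = 0, i.e. α is a root of g(x) = (x + 8)^3 - 750 = x^3 + 24x^2 + 192x - 238. Since g(x) = h(x + 8) where h(x) = x^3 - 750, and h is irreducible over Q (because 750 is not a perfect cube, so h has no rational root, and a monic cubic with no rational root is irreducible), g is also irreducible (irreducibility is preserved under the substitution x → x + 8). Hence m_α(x) = x^3 + 24x^2 + 192x - 238.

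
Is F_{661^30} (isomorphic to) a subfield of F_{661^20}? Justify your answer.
No: F_{661^30} is not a subfield of F_{661^20}

F_{p^m} embeds in F_{p^n} iff m | n. Here 30 ∤ 20 (since 20 = 0·30 + 20 with remainder 20 ≠ 0), so F_{661^30} is not a subfield of F_{661^20}. Equivalently: if it were, the tower law would give 30 = [F_{661^30}:F_661] dividing [F_{661^20}:F_661] = 20, contradiction.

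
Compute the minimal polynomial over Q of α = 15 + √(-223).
m_α(x) = x^2 - 30x + 448

From α - 15 = √(-223), squaring gives (α - 15)^2 = -223, i.e. α^2 - 30α + 225 = -223, so α^2 - 30α + 448 = 0. The discriminant of x^2 - 30x + 448 is (-30)^2 - 4·(448) = 900 - 1792 = -892, and 4·(-223) is not a perfect square in Q since -223 is squarefree and ≠ 1. Hence x^2 - 30x + 448 is irreducible over Q and is the minimal polynomial of α.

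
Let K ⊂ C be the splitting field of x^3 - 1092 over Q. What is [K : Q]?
[K : Q] = 6

The roots of x^3 - 1092 are ∛1092, ω∛1092, ω^2∛1092 where ω = e^(2πi/3) is a primitive cube root of unity, so K = Q(∛1092, ω). Now [Q(∛1092):Q] = 3 (since 1092 is not a perfect cube, x^3 - 1092 is irreducible) and [Q(ω):Q] = 2. Both 2 and 3 divide [K:Q], and [K:Q] ≤ 3·2 = 6, so [K:Q] = 6. (Equivalently: Q(∛1092) ⊂ R but ω ∉ R, so [K : Q(∛1092)] = 2.)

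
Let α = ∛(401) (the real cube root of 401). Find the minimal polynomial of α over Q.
m_α(x) = x^3 - 401

α satisfies α^3 = 401, so x^3 - 401 annihilates α. By the rational root test, a rational root p/q (in lowest terms) of x^3 - 401 would satisfy p^3 = 401 q^3, forcing q = 1 and p^3 = 401; but 401 is not a perfect cube, contradiction. A monic cubic over Q with no rational root is irreducible (any nontrivial factorization would include a linear factor). Hence x^3 - 401 is the minimal polynomial of α, and in particular [Q(α):Q] = 3.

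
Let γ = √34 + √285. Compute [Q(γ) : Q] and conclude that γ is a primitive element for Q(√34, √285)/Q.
[Q(γ) : Q] = 4 (equivalently, Q(γ) = Q(√34, √285))

Obviously Q(γ) ⊆ Q(√34, √285), and [Q(√34, √285):Q] = 4 (since 34, 285 are distinct squarefree integers > 1 with 9690 not a perfect square). To show equality we compute the minimal polynomial of γ. From γ = √34 + √285: γ^2 = 34 + 2√(9690) + 285 = 319 + 2√(9690), so γ^2 - 319 = 2√(9690); squaring, (γ^2 - 319)^2 = 4·9690, i.e. γ^4 - 638γ^2 + 101761 - 38760 = 0, i.e. γ^4 - 638γ^2 + 63001 = 0. So γ is a root of x^4 - 638x^2 + 63001. This polynomial is irreducible over Q: it has no rational root (each ±√34 ± √285 is irrational), and any factorization into two quadratics over Q would force √(9690) ∈ Q (pairing opposite roots) or √34, √285 ∈ Q (other pairings), all impossible. Hence [Q(γ):Q] = 4 = [Q(√34, √285):Q], so Q(γ) = Q(√34, √285).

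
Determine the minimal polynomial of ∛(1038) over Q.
m_α(x) = x^3 - 1038

α satisfies α^3 = 1038, so x^3 - 1038 annihilates α. By the rational root test, a rational root p/q (in lowest terms) of x^3 - 1038 would satisfy p^3 = 1038 q^3, forcing q = 1 and p^3 = 1038; but 1038 is not a perfect cube, contradiction. A monic cubic over Q with no rational root is irreducible (any nontrivial factorization would include a linear factor). Hence x^3 - 1038 is the minimal polynomial of α, and in particular [Q(α):Q] = 3.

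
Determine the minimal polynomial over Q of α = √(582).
m_α(x) = x^2 - 582

α satisfies α^2 - 582 = 0, so x^2 - 582 annihilates α. Since d = 582 is squarefree and ≠ 1, it is not a perfect square in Q, so x^2 - 582 has no rational root and is therefore irreducible over Q (a degree-2 polynomial over a field is irreducible iff it has no root). Hence m_α(x) = x^2 - 582.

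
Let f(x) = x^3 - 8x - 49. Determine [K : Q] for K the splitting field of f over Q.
[K : Q] = 6

By the rational root test, any rational root of the monic integer polynomial f(x) = x^3 - 8x - 49 must be an integer dividing the constant term -49, i.e. one of ±{1, 7, 49}. Evaluating: f(1) = -56, f(-1) = -42, f(7) = 238, f(-7) = -336, f(49) = 117208, f(-49) = -117306; none is 0, so f has no rational root and is therefore irreducible over Q (a cubic with no linear factor over a field is irreducible). For an irreducible cubic, the Galois group is A_3 or S_3 according as the discriminant disc(f) = -4a^3 - 27b^2 = -4·(-8)^3 - 27·(-49)^2 = -62779 is or is not a square in Q. Here disc(f) = -62779 is not a perfect square in Q, so the Galois group of f over Q is not contained in A_3 and must be all of S_3. The splitting field has degree |S_3| = 6 over Q, so [K : Q] = 6.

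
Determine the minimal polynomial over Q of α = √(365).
m_α(x) = x^2 - 365

α satisfies α^2 - 365 = 0, so x^2 - 365 annihilates α. Since d = 365 is squarefree and ≠ 1, it is not a perfect square in Q, so x^2 - 365 has no rational root and is therefore irreducible over Q (a degree-2 polynomial over a field is irreducible iff it has no root). Hence m_α(x) = x^2 - 365.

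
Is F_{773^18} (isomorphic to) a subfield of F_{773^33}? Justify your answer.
No: F_{773^18} is not a subfield of F_{773^33}

F_{p^m} embeds in F_{p^n} iff m | n. Here 18 ∤ 33 (since 33 = 1·18 + 15 with remainder 15 ≠ 0), so F_{773^18} is not a subfield of F_{773^33}. Equivalently: if it were, the tower law would give 18 = [F_{773^18}:F_773] dividing [F_{773^33}:F_773] = 33, contradiction.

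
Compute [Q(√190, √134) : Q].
[Q(√190, √134) : Q] = 4

[Q(√190):Q] = 2 (min poly x^2 - 190, irreducible since 190 is squarefree > 1). For the top step, suppose √134 ∈ Q(√190), say √134 = c + d√190 with c, d ∈ Q. Squaring: 134 = c^2 + 190d^2 + 2cd√190. Since √190 ∉ Q this forces 2cd = 0. If d = 0 then √134 = c ∈ Q, contradicting 134 squarefree > 1. If c = 0 then 134 = 190d^2, so 190·134 = (190d)^2 is a perfect square in Q — but 190·134 = 25460 is not a perfect square (since 190 and 134 are distinct squarefree integers). Contradiction. Hence √134 ∉ Q(√190), so x^2 - 134 stays irreducible over Q(√190) and [Q(√190, √134) : Q(√190)] = 2. By the tower law, [Q(√190, √134) : Q] = 2 · 2 = 4.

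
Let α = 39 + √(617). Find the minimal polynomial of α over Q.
m_α(x) = x^2 - 78x + 904

From α - 39 = √(617), squaring gives (α - 39)^2 = 617, i.e. α^2 - 78α + 1521 = 617, so α^2 - 78α + 904 = 0. The discriminant of x^2 - 78x + 904 is (-78)^2 - 4·(904) = 6084 - 3616 = 2468, and 4·(617) is not a perfect square in Q since 617 is squarefree and ≠ 1. Hence x^2 - 78x + 904 is irreducible over Q and is the minimal polynomial of α.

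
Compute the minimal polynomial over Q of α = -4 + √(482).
m_α(x) = x^2 + 8x - 466

From α + 4 = √(482), squaring gives (α + 4)^2 = 482, i.e. α^2 + 8α + 16 = 482, so α^2 + 8α - 466 = 0. The discriminant of x^2 + 8x - 466 is (8)^2 - 4·(-466) = 64 + 1864 = 1928, and 4·(482) is not a perfect square in Q since 482 is squarefree and ≠ 1. Hence x^2 + 8x - 466 is irreducible over Q and is the minimal polynomial of α.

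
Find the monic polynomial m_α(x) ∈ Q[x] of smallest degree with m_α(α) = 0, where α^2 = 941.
m_α(x) = x^2 - 941

α satisfies α^2 - 941 = 0, so x^2 - 941 annihilates α. Since d = 941 is squarefree and ≠ 1, it is not a perfect square in Q, so x^2 - 941 has no rational root and is therefore irreducible over Q (a degree-2 polynomial over a field is irreducible iff it has no root). Hence m_α(x) = x^2 - 941.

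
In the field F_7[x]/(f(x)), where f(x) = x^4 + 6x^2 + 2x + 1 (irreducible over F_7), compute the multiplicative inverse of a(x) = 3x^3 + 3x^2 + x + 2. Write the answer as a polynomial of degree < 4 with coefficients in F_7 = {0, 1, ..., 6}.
a(x)^(-1) ≡ 3x^3 + 4x^2 + 4x + 1 (mod f(x))

Since f is irreducible over F_7, F_7[x]/(f) is a field and a(x) ≠ 0 has an inverse. Apply the extended Euclidean algorithm to f(x) and a(x) in F_7[x]: f(x) = (5x + 2)·a(x) + (2x^2 + 4x + 4);  a(x) = (5x + 2)·(2x^2 + 4x + 4) + (x + 1);  (2x^2 + 4x + 4) = (2x + 2)·(x + 1) + (2). The last nonzero remainder is the constant 2 = gcd(f, a) in F_7. Back-substituting through the division chain expresses 2 = s(x)·a(x) + t(x)·f(x) with s(x) ≡ 6x^3 + x^2 + x + 2 (mod f), so (6x^3 + x^2 + x + 2)·a(x) ≡ 2 (mod f). Multiplying by 2^(-1) ≡ 4 in F_7 gives a(x)^(-1) ≡ 4·(6x^3 + x^2 + x + 2) ≡ 3x^3 + 4x^2 + 4x + 1 (mod f). Check: (3x^3 + 3x^2 + x + 2)·(3x^3 + 4x^2 + 4x + 1) = 2x^6 + 6x^4 + 4x^3 + x^2 + 2x + 2 ≡ 1 (mod x^4 + 6x^2 + 2x + 1).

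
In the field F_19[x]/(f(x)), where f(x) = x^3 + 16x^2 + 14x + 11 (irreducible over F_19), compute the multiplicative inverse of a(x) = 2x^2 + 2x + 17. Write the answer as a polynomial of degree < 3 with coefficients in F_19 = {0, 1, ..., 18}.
a(x)^(-1) ≡ 4x + 3 (mod f(x))

Since f is irreducible over F_19, F_19[x]/(f) is a field and a(x) ≠ 0 has an inverse. Apply the extended Euclidean algorithm to f(x) and a(x) in F_19[x]: f(x) = (10x + 17)·a(x) + (7). The last nonzero remainder is the constant 7 = gcd(f, a) in F_19. Back-substituting through the division chain expresses 7 = s(x)·a(x) + t(x)·f(x) with s(x) ≡ 9x + 2 (mod f), so (9x + 2)·a(x) ≡ 7 (mod f). Multiplying by 7^(-1) ≡ 11 in F_19 gives a(x)^(-1) ≡ 11·(9x + 2) ≡ 4x + 3 (mod f). Check: (2x^2 + 2x + 17)·(4x + 3) = 8x^3 + 14x^2 + 17x + 13 ≡ 1 (mod x^3 + 16x^2 + 14x + 11).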